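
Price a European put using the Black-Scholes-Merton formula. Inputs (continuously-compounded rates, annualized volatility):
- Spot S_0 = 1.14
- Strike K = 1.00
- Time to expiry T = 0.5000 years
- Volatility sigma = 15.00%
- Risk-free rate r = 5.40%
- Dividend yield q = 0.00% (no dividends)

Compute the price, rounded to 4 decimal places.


d1 = (ln(S/K) + (r - q + 0.5*sigma^2) * T) / (sigma * sqrt(T)) = 1.54293775
d2 = d1 - sigma * sqrt(T) = 1.43687174
exp(-rT) = 0.97336124; exp(-qT) = 1.00000000
P = K * exp(-rT) * N(-d2) - S_0 * exp(-qT) * N(-d1)
N(-d1) = 0.06142294; N(-d2) = 0.07537722
P = 1.0000 * 0.97336124 * 0.07537722 - 1.1400 * 1.00000000 * 0.06142294 = 0.0033

Answer: Price = 0.0033


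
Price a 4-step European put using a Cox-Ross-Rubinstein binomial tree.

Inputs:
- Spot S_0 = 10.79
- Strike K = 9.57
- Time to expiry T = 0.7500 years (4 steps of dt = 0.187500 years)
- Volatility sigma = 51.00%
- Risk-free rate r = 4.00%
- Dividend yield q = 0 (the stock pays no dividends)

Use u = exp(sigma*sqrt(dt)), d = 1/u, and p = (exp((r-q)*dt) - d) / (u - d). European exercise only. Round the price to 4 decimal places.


dt = T/N = 0.187500
u = exp(sigma*sqrt(dt)) = 1.247119; d = 1/u = 0.801848
p = (exp((r-q)*dt) - d) / (u - d) = 0.461921
Discount per step: exp(-r*dt) = 0.992528
Stock lattice S(k, i) with i counting down-moves:
  k=0: S(0,0) = 10.7900
  k=1: S(1,0) = 13.4564; S(1,1) = 8.6519
  k=2: S(2,0) = 16.7818; S(2,1) = 10.7900; S(2,2) = 6.9375
  k=3: S(3,0) = 20.9289; S(3,1) = 13.4564; S(3,2) = 8.6519; S(3,3) = 5.5628
  k=4: S(4,0) = 26.1008; S(4,1) = 16.7818; S(4,2) = 10.7900; S(4,3) = 6.9375; S(4,4) = 4.4606
Terminal payoffs V(N, i) = max(K - S_T, 0):
  V(4,0) = 0.000000; V(4,1) = 0.000000; V(4,2) = 0.000000; V(4,3) = 2.632463; V(4,4) = 5.109442
Backward induction: V(k, i) = exp(-r*dt) * [p * V(k+1, i) + (1-p) * V(k+1, i+1)].
  V(3,0) = exp(-r*dt) * [p*0.000000 + (1-p)*0.000000] = 0.000000
  V(3,1) = exp(-r*dt) * [p*0.000000 + (1-p)*0.000000] = 0.000000
  V(3,2) = exp(-r*dt) * [p*0.000000 + (1-p)*2.632463] = 1.405889
  V(3,3) = exp(-r*dt) * [p*2.632463 + (1-p)*5.109442] = 3.935645
  V(2,0) = exp(-r*dt) * [p*0.000000 + (1-p)*0.000000] = 0.000000
  V(2,1) = exp(-r*dt) * [p*0.000000 + (1-p)*1.405889] = 0.750827
  V(2,2) = exp(-r*dt) * [p*1.405889 + (1-p)*3.935645] = 2.746421
  V(1,0) = exp(-r*dt) * [p*0.000000 + (1-p)*0.750827] = 0.400985
  V(1,1) = exp(-r*dt) * [p*0.750827 + (1-p)*2.746421] = 1.810981
  V(0,0) = exp(-r*dt) * [p*0.400985 + (1-p)*1.810981] = 1.151009

Answer: Price = V(0,0) = 1.1510


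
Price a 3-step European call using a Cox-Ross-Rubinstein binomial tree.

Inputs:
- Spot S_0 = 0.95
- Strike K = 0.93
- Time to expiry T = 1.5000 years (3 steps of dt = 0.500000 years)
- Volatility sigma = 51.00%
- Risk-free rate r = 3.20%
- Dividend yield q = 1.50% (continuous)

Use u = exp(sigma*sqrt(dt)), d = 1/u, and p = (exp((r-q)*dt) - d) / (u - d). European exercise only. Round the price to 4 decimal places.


dt = T/N = 0.500000
u = exp(sigma*sqrt(dt)) = 1.434225; d = 1/u = 0.697241
p = (exp((r-q)*dt) - d) / (u - d) = 0.422391
Discount per step: exp(-r*dt) = 0.984127
Stock lattice S(k, i) with i counting down-moves:
  k=0: S(0,0) = 0.9500
  k=1: S(1,0) = 1.3625; S(1,1) = 0.6624
  k=2: S(2,0) = 1.9542; S(2,1) = 0.9500; S(2,2) = 0.4618
  k=3: S(3,0) = 2.8027; S(3,1) = 1.3625; S(3,2) = 0.6624; S(3,3) = 0.3220
Terminal payoffs V(N, i) = max(S_T - K, 0):
  V(3,0) = 1.872691; V(3,1) = 0.432514; V(3,2) = 0.000000; V(3,3) = 0.000000
Backward induction: V(k, i) = exp(-r*dt) * [p * V(k+1, i) + (1-p) * V(k+1, i+1)].
  V(2,0) = exp(-r*dt) * [p*1.872691 + (1-p)*0.432514] = 1.024311
  V(2,1) = exp(-r*dt) * [p*0.432514 + (1-p)*0.000000] = 0.179790
  V(2,2) = exp(-r*dt) * [p*0.000000 + (1-p)*0.000000] = 0.000000
  V(1,0) = exp(-r*dt) * [p*1.024311 + (1-p)*0.179790] = 0.527992
  V(1,1) = exp(-r*dt) * [p*0.179790 + (1-p)*0.000000] = 0.074736
  V(0,0) = exp(-r*dt) * [p*0.527992 + (1-p)*0.074736] = 0.261962

Answer: Price = V(0,0) = 0.2620


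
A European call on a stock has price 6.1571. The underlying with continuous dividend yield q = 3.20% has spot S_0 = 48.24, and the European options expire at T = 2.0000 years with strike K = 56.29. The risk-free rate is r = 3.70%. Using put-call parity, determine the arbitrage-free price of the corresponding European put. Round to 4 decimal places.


Answer: Put price = 13.1827

Derivation:
Put-call parity: C - P = S_0 * exp(-qT) - K * exp(-rT).
S_0 * exp(-qT) = 48.2400 * 0.93800500 = 45.24936118
K * exp(-rT) = 56.2900 * 0.92867169 = 52.27492965
P = C - S*exp(-qT) + K*exp(-rT)
P = 6.1571 - 45.24936118 + 52.27492965 = 13.1827


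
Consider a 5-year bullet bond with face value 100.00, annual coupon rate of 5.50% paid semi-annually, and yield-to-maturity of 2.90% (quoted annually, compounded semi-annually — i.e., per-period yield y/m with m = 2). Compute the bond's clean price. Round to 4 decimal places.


Answer: Price = 112.0207

Derivation:
Coupon per period c = face * coupon_rate / m = 2.750000
Periods per year m = 2; per-period yield y/m = 0.014500
Number of cashflows N = 10
Cashflows (t years, CF_t, discount factor 1/(1+y/m)^(m*t), PV):
  t = 0.5000: CF_t = 2.750000, DF = 0.985707, PV = 2.710695
  t = 1.0000: CF_t = 2.750000, DF = 0.971619, PV = 2.671952
  t = 1.5000: CF_t = 2.750000, DF = 0.957732, PV = 2.633762
  t = 2.0000: CF_t = 2.750000, DF = 0.944043, PV = 2.596118
  t = 2.5000: CF_t = 2.750000, DF = 0.930550, PV = 2.559013
  t = 3.0000: CF_t = 2.750000, DF = 0.917250, PV = 2.522437
  t = 3.5000: CF_t = 2.750000, DF = 0.904140, PV = 2.486385
  t = 4.0000: CF_t = 2.750000, DF = 0.891217, PV = 2.450847
  t = 4.5000: CF_t = 2.750000, DF = 0.878479, PV = 2.415818
  t = 5.0000: CF_t = 102.750000, DF = 0.865923, PV = 88.973631
Price P = sum_t PV_t = 112.020659


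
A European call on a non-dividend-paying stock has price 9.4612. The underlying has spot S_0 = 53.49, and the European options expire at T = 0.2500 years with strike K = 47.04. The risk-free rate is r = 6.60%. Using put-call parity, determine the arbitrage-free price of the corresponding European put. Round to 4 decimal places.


Put-call parity: C - P = S_0 * exp(-qT) - K * exp(-rT).
S_0 * exp(-qT) = 53.4900 * 1.00000000 = 53.49000000
K * exp(-rT) = 47.0400 * 0.98363538 = 46.27020825
P = C - S*exp(-qT) + K*exp(-rT)
P = 9.4612 - 53.49000000 + 46.27020825 = 2.2414

Answer: Put price = 2.2414


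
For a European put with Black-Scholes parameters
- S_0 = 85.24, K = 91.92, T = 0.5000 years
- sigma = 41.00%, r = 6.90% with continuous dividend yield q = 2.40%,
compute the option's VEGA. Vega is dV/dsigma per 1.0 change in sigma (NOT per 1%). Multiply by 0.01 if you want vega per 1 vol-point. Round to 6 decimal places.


d1 = -0.0376761198; d2 = -0.3275899001
phi(d1) = 0.3986592336; exp(-qT) = 0.9880717129; exp(-rT) = 0.9660883397
Vega = S * exp(-qT) * phi(d1) * sqrt(T) = 85.2400 * 0.9880717129 * 0.3986592336 * 0.7071067812 = 23.742079

Answer: Vega = 23.742079


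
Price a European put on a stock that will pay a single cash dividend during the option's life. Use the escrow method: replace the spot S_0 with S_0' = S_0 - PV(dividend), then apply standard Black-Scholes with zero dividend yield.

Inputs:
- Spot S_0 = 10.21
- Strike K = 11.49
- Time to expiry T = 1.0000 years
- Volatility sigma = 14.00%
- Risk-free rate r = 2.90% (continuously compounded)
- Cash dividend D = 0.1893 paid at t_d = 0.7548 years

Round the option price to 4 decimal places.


Answer: Price = 1.3250

Derivation:
PV(D) = D * exp(-r * t_d) = 0.1893 * 0.97834863 = 0.18520140
S_0' = S_0 - PV(D) = 10.2100 - 0.18520140 = 10.02479860
d1 = (ln(S_0'/K) + (r + sigma^2/2)*T) / (sigma*sqrt(T)) = -0.69725149
d2 = d1 - sigma*sqrt(T) = -0.83725149
exp(-rT) = 0.97141646
N(-d1) = 0.75717729; N(-d2) = 0.79877439
P = K * exp(-rT) * N(-d2) - S_0' * N(-d1) = 11.4900 * 0.97141646 * 0.79877439 - 10.02479860 * 0.75717729 = 1.3250


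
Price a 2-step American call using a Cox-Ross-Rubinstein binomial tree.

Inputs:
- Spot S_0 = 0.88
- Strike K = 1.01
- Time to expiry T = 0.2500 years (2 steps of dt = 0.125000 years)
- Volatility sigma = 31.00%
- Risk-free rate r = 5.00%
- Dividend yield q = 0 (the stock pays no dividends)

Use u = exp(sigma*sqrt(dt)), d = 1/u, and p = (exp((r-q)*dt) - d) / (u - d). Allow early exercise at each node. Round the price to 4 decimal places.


Answer: Price = V(0,0) = 0.0213

Derivation:
dt = T/N = 0.125000
u = exp(sigma*sqrt(dt)) = 1.115833; d = 1/u = 0.896191
p = (exp((r-q)*dt) - d) / (u - d) = 0.501171
Discount per step: exp(-r*dt) = 0.993769
Stock lattice S(k, i) with i counting down-moves:
  k=0: S(0,0) = 0.8800
  k=1: S(1,0) = 0.9819; S(1,1) = 0.7886
  k=2: S(2,0) = 1.0957; S(2,1) = 0.8800; S(2,2) = 0.7068
Terminal payoffs V(N, i) = max(S_T - K, 0):
  V(2,0) = 0.085674; V(2,1) = 0.000000; V(2,2) = 0.000000
Backward induction: V(k, i) = exp(-r*dt) * [p * V(k+1, i) + (1-p) * V(k+1, i+1)]; then take max(V_cont, immediate exercise) for American.
  V(1,0) = exp(-r*dt) * [p*0.085674 + (1-p)*0.000000] = 0.042670; exercise = 0.000000; V(1,0) = max -> 0.042670
  V(1,1) = exp(-r*dt) * [p*0.000000 + (1-p)*0.000000] = 0.000000; exercise = 0.000000; V(1,1) = max -> 0.000000
  V(0,0) = exp(-r*dt) * [p*0.042670 + (1-p)*0.000000] = 0.021252; exercise = 0.000000; V(0,0) = max -> 0.021252


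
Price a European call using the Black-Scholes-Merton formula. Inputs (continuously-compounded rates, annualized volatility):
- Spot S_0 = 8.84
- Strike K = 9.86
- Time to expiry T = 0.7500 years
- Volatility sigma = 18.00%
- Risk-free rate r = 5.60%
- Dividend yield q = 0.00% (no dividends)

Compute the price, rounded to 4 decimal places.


d1 = (ln(S/K) + (r - q + 0.5*sigma^2) * T) / (sigma * sqrt(T)) = -0.35314137
d2 = d1 - sigma * sqrt(T) = -0.50902595
exp(-rT) = 0.95886978; exp(-qT) = 1.00000000
C = S_0 * exp(-qT) * N(d1) - K * exp(-rT) * N(d2)
N(d1) = 0.36199123; N(d2) = 0.30536702
C = 8.8400 * 1.00000000 * 0.36199123 - 9.8600 * 0.95886978 * 0.30536702 = 0.3129

Answer: Price = 0.3129


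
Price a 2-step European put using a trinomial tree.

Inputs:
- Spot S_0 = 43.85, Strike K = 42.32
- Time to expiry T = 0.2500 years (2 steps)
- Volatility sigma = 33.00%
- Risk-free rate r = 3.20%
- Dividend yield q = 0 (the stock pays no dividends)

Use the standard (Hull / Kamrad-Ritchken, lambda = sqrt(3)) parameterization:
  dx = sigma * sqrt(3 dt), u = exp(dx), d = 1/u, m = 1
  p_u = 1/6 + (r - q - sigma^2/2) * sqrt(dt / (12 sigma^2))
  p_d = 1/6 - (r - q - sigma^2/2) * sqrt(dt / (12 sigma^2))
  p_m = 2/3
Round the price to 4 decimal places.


Answer: Price = V(0,0) = 1.8813

Derivation:
dt = T/N = 0.125000; dx = sigma*sqrt(3*dt) = 0.202083
u = exp(dx) = 1.223949; d = 1/u = 0.817027
p_u = 0.159723, p_m = 0.666667, p_d = 0.173610
Discount per step: exp(-r*dt) = 0.996008
Stock lattice S(k, j) with j the centered position index:
  k=0: S(0,+0) = 43.8500
  k=1: S(1,-1) = 35.8266; S(1,+0) = 43.8500; S(1,+1) = 53.6702
  k=2: S(2,-2) = 29.2713; S(2,-1) = 35.8266; S(2,+0) = 43.8500; S(2,+1) = 53.6702; S(2,+2) = 65.6896
Terminal payoffs V(N, j) = max(K - S_T, 0):
  V(2,-2) = 13.048659; V(2,-1) = 6.493358; V(2,+0) = 0.000000; V(2,+1) = 0.000000; V(2,+2) = 0.000000
Backward induction: V(k, j) = exp(-r*dt) * [p_u * V(k+1, j+1) + p_m * V(k+1, j) + p_d * V(k+1, j-1)]
  V(1,-1) = exp(-r*dt) * [p_u*0.000000 + p_m*6.493358 + p_d*13.048659] = 6.567958
  V(1,+0) = exp(-r*dt) * [p_u*0.000000 + p_m*0.000000 + p_d*6.493358] = 1.122811
  V(1,+1) = exp(-r*dt) * [p_u*0.000000 + p_m*0.000000 + p_d*0.000000] = 0.000000
  V(0,+0) = exp(-r*dt) * [p_u*0.000000 + p_m*1.122811 + p_d*6.567958] = 1.881264


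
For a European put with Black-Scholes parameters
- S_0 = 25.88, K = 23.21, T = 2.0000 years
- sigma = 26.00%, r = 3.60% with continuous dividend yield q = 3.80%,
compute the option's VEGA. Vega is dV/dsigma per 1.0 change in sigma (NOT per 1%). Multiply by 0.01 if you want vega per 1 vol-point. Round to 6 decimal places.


d1 = 0.4691034757; d2 = 0.1014079495
phi(d1) = 0.3573757361; exp(-qT) = 0.9268162066; exp(-rT) = 0.9305308958
Vega = S * exp(-qT) * phi(d1) * sqrt(T) = 25.8800 * 0.9268162066 * 0.3573757361 * 1.4142135624 = 12.122661

Answer: Vega = 12.122661


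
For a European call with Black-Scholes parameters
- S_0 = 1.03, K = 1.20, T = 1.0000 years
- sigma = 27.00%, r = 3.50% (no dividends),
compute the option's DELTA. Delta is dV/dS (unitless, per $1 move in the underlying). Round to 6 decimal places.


d1 = -0.3011583502; d2 = -0.5711583502
phi(d1) = 0.3812550485; exp(-qT) = 1.0000000000; exp(-rT) = 0.9656054163
N(d1) = 0.3816468740
Delta = exp(-qT) * N(d1) = 1.0000000000 * 0.3816468740 = 0.381647

Answer: Delta = 0.381647


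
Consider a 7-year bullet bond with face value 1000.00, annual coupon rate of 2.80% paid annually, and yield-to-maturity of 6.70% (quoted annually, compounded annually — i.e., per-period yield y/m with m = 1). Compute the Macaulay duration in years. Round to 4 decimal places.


Answer: Macaulay duration = 6.3691 years

Derivation:
Coupon per period c = face * coupon_rate / m = 28.000000
Periods per year m = 1; per-period yield y/m = 0.067000
Number of cashflows N = 7
Cashflows (t years, CF_t, discount factor 1/(1+y/m)^(m*t), PV):
  t = 1.0000: CF_t = 28.000000, DF = 0.937207, PV = 26.241799
  t = 2.0000: CF_t = 28.000000, DF = 0.878357, PV = 24.594001
  t = 3.0000: CF_t = 28.000000, DF = 0.823203, PV = 23.049673
  t = 4.0000: CF_t = 28.000000, DF = 0.771511, PV = 21.602318
  t = 5.0000: CF_t = 28.000000, DF = 0.723066, PV = 20.245846
  t = 6.0000: CF_t = 28.000000, DF = 0.677663, PV = 18.974551
  t = 7.0000: CF_t = 1028.000000, DF = 0.635110, PV = 652.893250
Price P = sum_t PV_t = 787.601440
Macaulay numerator sum_t t * PV_t:
  t * PV_t at t = 1.0000: 26.241799
  t * PV_t at t = 2.0000: 49.188003
  t * PV_t at t = 3.0000: 69.149020
  t * PV_t at t = 4.0000: 86.409272
  t * PV_t at t = 5.0000: 101.229231
  t * PV_t at t = 6.0000: 113.847308
  t * PV_t at t = 7.0000: 4570.252751
Macaulay duration D = (sum_t t * PV_t) / P = 5016.317383 / 787.601440 = 6.369106


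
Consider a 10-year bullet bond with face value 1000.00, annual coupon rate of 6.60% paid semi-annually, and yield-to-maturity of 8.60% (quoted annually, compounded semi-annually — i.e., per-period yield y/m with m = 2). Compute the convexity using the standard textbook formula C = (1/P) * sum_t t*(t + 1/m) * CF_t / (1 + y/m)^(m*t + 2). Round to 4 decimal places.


Coupon per period c = face * coupon_rate / m = 33.000000
Periods per year m = 2; per-period yield y/m = 0.043000
Number of cashflows N = 20
Cashflows (t years, CF_t, discount factor 1/(1+y/m)^(m*t), PV):
  t = 0.5000: CF_t = 33.000000, DF = 0.958773, PV = 31.639501
  t = 1.0000: CF_t = 33.000000, DF = 0.919245, PV = 30.335092
  t = 1.5000: CF_t = 33.000000, DF = 0.881347, PV = 29.084461
  t = 2.0000: CF_t = 33.000000, DF = 0.845012, PV = 27.885389
  t = 2.5000: CF_t = 33.000000, DF = 0.810174, PV = 26.735752
  t = 3.0000: CF_t = 33.000000, DF = 0.776773, PV = 25.633511
  t = 3.5000: CF_t = 33.000000, DF = 0.744749, PV = 24.576712
  t = 4.0000: CF_t = 33.000000, DF = 0.714045, PV = 23.563482
  t = 4.5000: CF_t = 33.000000, DF = 0.684607, PV = 22.592025
  t = 5.0000: CF_t = 33.000000, DF = 0.656382, PV = 21.660619
  t = 5.5000: CF_t = 33.000000, DF = 0.629322, PV = 20.767611
  t = 6.0000: CF_t = 33.000000, DF = 0.603376, PV = 19.911420
  t = 6.5000: CF_t = 33.000000, DF = 0.578501, PV = 19.090528
  t = 7.0000: CF_t = 33.000000, DF = 0.554651, PV = 18.303478
  t = 7.5000: CF_t = 33.000000, DF = 0.531784, PV = 17.548876
  t = 8.0000: CF_t = 33.000000, DF = 0.509860, PV = 16.825385
  t = 8.5000: CF_t = 33.000000, DF = 0.488840, PV = 16.131721
  t = 9.0000: CF_t = 33.000000, DF = 0.468687, PV = 15.466655
  t = 9.5000: CF_t = 33.000000, DF = 0.449364, PV = 14.829007
  t = 10.0000: CF_t = 1033.000000, DF = 0.430838, PV = 445.055480
Price P = sum_t PV_t = 867.636705
Convexity numerator sum_t t*(t + 1/m) * CF_t / (1+y/m)^(m*t + 2):
  t = 0.5000: term = 14.542230
  t = 1.0000: term = 41.828083
  t = 1.5000: term = 80.207255
  t = 2.0000: term = 128.167553
  t = 2.5000: term = 184.325340
  t = 3.0000: term = 247.416564
  t = 3.5000: term = 316.288353
  t = 4.0000: term = 389.891135
  t = 4.5000: term = 467.271255
  t = 5.0000: term = 547.564057
  t = 5.5000: term = 629.987410
  t = 6.0000: term = 713.835643
  t = 6.5000: term = 798.473873
  t = 7.0000: term = 883.332701
  t = 7.5000: term = 967.903248
  t = 8.0000: term = 1051.732516
  t = 8.5000: term = 1134.419061
  t = 9.0000: term = 1215.608942
  t = 9.5000: term = 1294.991948
  t = 10.0000: term = 42957.088170
Convexity = (1/P) * sum = 54064.875337 / 867.636705 = 62.312803

Answer: Convexity = 62.3128


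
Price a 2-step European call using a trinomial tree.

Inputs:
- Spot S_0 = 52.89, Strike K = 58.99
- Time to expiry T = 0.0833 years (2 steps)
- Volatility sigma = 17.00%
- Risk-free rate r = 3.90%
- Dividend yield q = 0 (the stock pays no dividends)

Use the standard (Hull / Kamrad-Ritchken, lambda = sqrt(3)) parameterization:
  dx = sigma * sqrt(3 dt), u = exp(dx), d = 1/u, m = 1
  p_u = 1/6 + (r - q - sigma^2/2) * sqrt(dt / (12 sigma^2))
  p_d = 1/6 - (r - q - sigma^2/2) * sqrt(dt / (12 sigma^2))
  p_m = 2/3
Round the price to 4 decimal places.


dt = T/N = 0.041650; dx = sigma*sqrt(3*dt) = 0.060092
u = exp(dx) = 1.061934; d = 1/u = 0.941678
p_u = 0.175175, p_m = 0.666667, p_d = 0.158159
Discount per step: exp(-r*dt) = 0.998377
Stock lattice S(k, j) with j the centered position index:
  k=0: S(0,+0) = 52.8900
  k=1: S(1,-1) = 49.8053; S(1,+0) = 52.8900; S(1,+1) = 56.1657
  k=2: S(2,-2) = 46.9006; S(2,-1) = 49.8053; S(2,+0) = 52.8900; S(2,+1) = 56.1657; S(2,+2) = 59.6443
Terminal payoffs V(N, j) = max(S_T - K, 0):
  V(2,-2) = 0.000000; V(2,-1) = 0.000000; V(2,+0) = 0.000000; V(2,+1) = 0.000000; V(2,+2) = 0.654289
Backward induction: V(k, j) = exp(-r*dt) * [p_u * V(k+1, j+1) + p_m * V(k+1, j) + p_d * V(k+1, j-1)]
  V(1,-1) = exp(-r*dt) * [p_u*0.000000 + p_m*0.000000 + p_d*0.000000] = 0.000000
  V(1,+0) = exp(-r*dt) * [p_u*0.000000 + p_m*0.000000 + p_d*0.000000] = 0.000000
  V(1,+1) = exp(-r*dt) * [p_u*0.654289 + p_m*0.000000 + p_d*0.000000] = 0.114429
  V(0,+0) = exp(-r*dt) * [p_u*0.114429 + p_m*0.000000 + p_d*0.000000] = 0.020012

Answer: Price = V(0,0) = 0.0200


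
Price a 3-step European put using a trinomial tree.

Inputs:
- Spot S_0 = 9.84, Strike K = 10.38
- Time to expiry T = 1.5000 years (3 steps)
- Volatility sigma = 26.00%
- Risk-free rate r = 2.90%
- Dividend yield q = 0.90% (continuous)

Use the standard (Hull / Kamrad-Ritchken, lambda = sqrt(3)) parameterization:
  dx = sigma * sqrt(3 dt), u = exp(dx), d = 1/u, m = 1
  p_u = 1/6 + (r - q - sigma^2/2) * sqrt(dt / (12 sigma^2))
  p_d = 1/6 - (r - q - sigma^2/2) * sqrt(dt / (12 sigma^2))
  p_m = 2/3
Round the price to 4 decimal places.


Answer: Price = V(0,0) = 1.3338

Derivation:
dt = T/N = 0.500000; dx = sigma*sqrt(3*dt) = 0.318434
u = exp(dx) = 1.374972; d = 1/u = 0.727287
p_u = 0.155832, p_m = 0.666667, p_d = 0.177501
Discount per step: exp(-r*dt) = 0.985605
Stock lattice S(k, j) with j the centered position index:
  k=0: S(0,+0) = 9.8400
  k=1: S(1,-1) = 7.1565; S(1,+0) = 9.8400; S(1,+1) = 13.5297
  k=2: S(2,-2) = 5.2048; S(2,-1) = 7.1565; S(2,+0) = 9.8400; S(2,+1) = 13.5297; S(2,+2) = 18.6030
  k=3: S(3,-3) = 3.7854; S(3,-2) = 5.2048; S(3,-1) = 7.1565; S(3,+0) = 9.8400; S(3,+1) = 13.5297; S(3,+2) = 18.6030; S(3,+3) = 25.5786
Terminal payoffs V(N, j) = max(K - S_T, 0):
  V(3,-3) = 6.594588; V(3,-2) = 5.175163; V(3,-1) = 3.223493; V(3,+0) = 0.540000; V(3,+1) = 0.000000; V(3,+2) = 0.000000; V(3,+3) = 0.000000
Backward induction: V(k, j) = exp(-r*dt) * [p_u * V(k+1, j+1) + p_m * V(k+1, j) + p_d * V(k+1, j-1)]
  V(2,-2) = exp(-r*dt) * [p_u*3.223493 + p_m*5.175163 + p_d*6.594588] = 5.049232
  V(2,-1) = exp(-r*dt) * [p_u*0.540000 + p_m*3.223493 + p_d*5.175163] = 3.106371
  V(2,+0) = exp(-r*dt) * [p_u*0.000000 + p_m*0.540000 + p_d*3.223493] = 0.918754
  V(2,+1) = exp(-r*dt) * [p_u*0.000000 + p_m*0.000000 + p_d*0.540000] = 0.094471
  V(2,+2) = exp(-r*dt) * [p_u*0.000000 + p_m*0.000000 + p_d*0.000000] = 0.000000
  V(1,-1) = exp(-r*dt) * [p_u*0.918754 + p_m*3.106371 + p_d*5.049232] = 3.065554
  V(1,+0) = exp(-r*dt) * [p_u*0.094471 + p_m*0.918754 + p_d*3.106371] = 1.161641
  V(1,+1) = exp(-r*dt) * [p_u*0.000000 + p_m*0.094471 + p_d*0.918754] = 0.222806
  V(0,+0) = exp(-r*dt) * [p_u*0.222806 + p_m*1.161641 + p_d*3.065554] = 1.333806


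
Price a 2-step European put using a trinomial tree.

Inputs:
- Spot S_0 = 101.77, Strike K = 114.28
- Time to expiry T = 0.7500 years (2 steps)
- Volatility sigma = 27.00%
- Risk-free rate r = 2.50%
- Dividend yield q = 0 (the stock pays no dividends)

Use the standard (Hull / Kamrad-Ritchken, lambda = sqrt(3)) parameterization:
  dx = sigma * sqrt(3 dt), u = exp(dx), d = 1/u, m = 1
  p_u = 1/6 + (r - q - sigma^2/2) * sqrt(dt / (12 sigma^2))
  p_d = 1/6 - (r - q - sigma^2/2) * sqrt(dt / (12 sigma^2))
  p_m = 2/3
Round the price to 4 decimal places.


Answer: Price = V(0,0) = 16.4577

Derivation:
dt = T/N = 0.375000; dx = sigma*sqrt(3*dt) = 0.286378
u = exp(dx) = 1.331596; d = 1/u = 0.750979
p_u = 0.159170, p_m = 0.666667, p_d = 0.174163
Discount per step: exp(-r*dt) = 0.990669
Stock lattice S(k, j) with j the centered position index:
  k=0: S(0,+0) = 101.7700
  k=1: S(1,-1) = 76.4271; S(1,+0) = 101.7700; S(1,+1) = 135.5165
  k=2: S(2,-2) = 57.3951; S(2,-1) = 76.4271; S(2,+0) = 101.7700; S(2,+1) = 135.5165; S(2,+2) = 180.4533
Terminal payoffs V(N, j) = max(K - S_T, 0):
  V(2,-2) = 56.884904; V(2,-1) = 37.852917; V(2,+0) = 12.510000; V(2,+1) = 0.000000; V(2,+2) = 0.000000
Backward induction: V(k, j) = exp(-r*dt) * [p_u * V(k+1, j+1) + p_m * V(k+1, j) + p_d * V(k+1, j-1)]
  V(1,-1) = exp(-r*dt) * [p_u*12.510000 + p_m*37.852917 + p_d*56.884904] = 36.787256
  V(1,+0) = exp(-r*dt) * [p_u*0.000000 + p_m*12.510000 + p_d*37.852917] = 14.793250
  V(1,+1) = exp(-r*dt) * [p_u*0.000000 + p_m*0.000000 + p_d*12.510000] = 2.158452
  V(0,+0) = exp(-r*dt) * [p_u*2.158452 + p_m*14.793250 + p_d*36.787256] = 16.457702


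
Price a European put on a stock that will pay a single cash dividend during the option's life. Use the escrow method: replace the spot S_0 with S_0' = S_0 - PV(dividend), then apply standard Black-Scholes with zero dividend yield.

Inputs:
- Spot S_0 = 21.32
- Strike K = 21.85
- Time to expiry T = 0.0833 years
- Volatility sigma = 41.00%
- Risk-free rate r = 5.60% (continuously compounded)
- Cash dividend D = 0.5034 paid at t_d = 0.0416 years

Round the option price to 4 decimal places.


PV(D) = D * exp(-r * t_d) = 0.5034 * 0.99767311 = 0.50222864
S_0' = S_0 - PV(D) = 21.3200 - 0.50222864 = 20.81777136
d1 = (ln(S_0'/K) + (r + sigma^2/2)*T) / (sigma*sqrt(T)) = -0.31037582
d2 = d1 - sigma*sqrt(T) = -0.42870895
exp(-rT) = 0.99534606
N(-d1) = 0.62186241; N(-d2) = 0.66593248
P = K * exp(-rT) * N(-d2) - S_0' * N(-d1) = 21.8500 * 0.99534606 * 0.66593248 - 20.81777136 * 0.62186241 = 1.5371

Answer: Price = 1.5371


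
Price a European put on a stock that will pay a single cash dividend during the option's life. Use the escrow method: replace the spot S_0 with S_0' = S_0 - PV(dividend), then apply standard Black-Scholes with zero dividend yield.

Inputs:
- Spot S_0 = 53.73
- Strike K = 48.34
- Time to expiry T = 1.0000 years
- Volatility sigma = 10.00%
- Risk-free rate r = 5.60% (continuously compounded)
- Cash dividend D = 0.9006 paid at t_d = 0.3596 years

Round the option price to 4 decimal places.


Answer: Price = 0.1606

Derivation:
PV(D) = D * exp(-r * t_d) = 0.9006 * 0.98006381 = 0.88264546
S_0' = S_0 - PV(D) = 53.7300 - 0.88264546 = 52.84735454
d1 = (ln(S_0'/K) + (r + sigma^2/2)*T) / (sigma*sqrt(T)) = 1.50148280
d2 = d1 - sigma*sqrt(T) = 1.40148280
exp(-rT) = 0.94553914
N(-d1) = 0.06661537; N(-d2) = 0.08053487
P = K * exp(-rT) * N(-d2) - S_0' * N(-d1) = 48.3400 * 0.94553914 * 0.08053487 - 52.84735454 * 0.06661537 = 0.1606


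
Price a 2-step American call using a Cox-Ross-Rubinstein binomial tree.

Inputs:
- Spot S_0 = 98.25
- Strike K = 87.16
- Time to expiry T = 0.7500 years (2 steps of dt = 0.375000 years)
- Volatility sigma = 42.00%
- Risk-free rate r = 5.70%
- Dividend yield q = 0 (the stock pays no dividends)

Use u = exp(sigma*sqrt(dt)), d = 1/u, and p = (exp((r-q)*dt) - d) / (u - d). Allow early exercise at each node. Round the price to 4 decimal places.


dt = T/N = 0.375000
u = exp(sigma*sqrt(dt)) = 1.293299; d = 1/u = 0.773216
p = (exp((r-q)*dt) - d) / (u - d) = 0.477595
Discount per step: exp(-r*dt) = 0.978852
Stock lattice S(k, i) with i counting down-moves:
  k=0: S(0,0) = 98.2500
  k=1: S(1,0) = 127.0666; S(1,1) = 75.9685
  k=2: S(2,0) = 164.3352; S(2,1) = 98.2500; S(2,2) = 58.7401
Terminal payoffs V(N, i) = max(S_T - K, 0):
  V(2,0) = 77.175176; V(2,1) = 11.090000; V(2,2) = 0.000000
Backward induction: V(k, i) = exp(-r*dt) * [p * V(k+1, i) + (1-p) * V(k+1, i+1)]; then take max(V_cont, immediate exercise) for American.
  V(1,0) = exp(-r*dt) * [p*77.175176 + (1-p)*11.090000] = 41.749915; exercise = 39.906640; V(1,0) = max -> 41.749915
  V(1,1) = exp(-r*dt) * [p*11.090000 + (1-p)*0.000000] = 5.184513; exercise = 0.000000; V(1,1) = max -> 5.184513
  V(0,0) = exp(-r*dt) * [p*41.749915 + (1-p)*5.184513] = 22.168990; exercise = 11.090000; V(0,0) = max -> 22.168990

Answer: Price = V(0,0) = 22.1690


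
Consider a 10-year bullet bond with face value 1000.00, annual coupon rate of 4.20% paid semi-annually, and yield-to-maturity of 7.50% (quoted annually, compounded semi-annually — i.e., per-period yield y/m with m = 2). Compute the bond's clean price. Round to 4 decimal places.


Answer: Price = 770.7126

Derivation:
Coupon per period c = face * coupon_rate / m = 21.000000
Periods per year m = 2; per-period yield y/m = 0.037500
Number of cashflows N = 20
Cashflows (t years, CF_t, discount factor 1/(1+y/m)^(m*t), PV):
  t = 0.5000: CF_t = 21.000000, DF = 0.963855, PV = 20.240964
  t = 1.0000: CF_t = 21.000000, DF = 0.929017, PV = 19.509363
  t = 1.5000: CF_t = 21.000000, DF = 0.895438, PV = 18.804205
  t = 2.0000: CF_t = 21.000000, DF = 0.863073, PV = 18.124535
  t = 2.5000: CF_t = 21.000000, DF = 0.831878, PV = 17.469431
  t = 3.0000: CF_t = 21.000000, DF = 0.801810, PV = 16.838006
  t = 3.5000: CF_t = 21.000000, DF = 0.772829, PV = 16.229403
  t = 4.0000: CF_t = 21.000000, DF = 0.744895, PV = 15.642799
  t = 4.5000: CF_t = 21.000000, DF = 0.717971, PV = 15.077396
  t = 5.0000: CF_t = 21.000000, DF = 0.692020, PV = 14.532430
  t = 5.5000: CF_t = 21.000000, DF = 0.667008, PV = 14.007161
  t = 6.0000: CF_t = 21.000000, DF = 0.642899, PV = 13.500879
  t = 6.5000: CF_t = 21.000000, DF = 0.619662, PV = 13.012895
  t = 7.0000: CF_t = 21.000000, DF = 0.597264, PV = 12.542549
  t = 7.5000: CF_t = 21.000000, DF = 0.575676, PV = 12.089204
  t = 8.0000: CF_t = 21.000000, DF = 0.554869, PV = 11.652245
  t = 8.5000: CF_t = 21.000000, DF = 0.534813, PV = 11.231080
  t = 9.0000: CF_t = 21.000000, DF = 0.515483, PV = 10.825137
  t = 9.5000: CF_t = 21.000000, DF = 0.496851, PV = 10.433867
  t = 10.0000: CF_t = 1021.000000, DF = 0.478892, PV = 488.949081
Price P = sum_t PV_t = 770.712631


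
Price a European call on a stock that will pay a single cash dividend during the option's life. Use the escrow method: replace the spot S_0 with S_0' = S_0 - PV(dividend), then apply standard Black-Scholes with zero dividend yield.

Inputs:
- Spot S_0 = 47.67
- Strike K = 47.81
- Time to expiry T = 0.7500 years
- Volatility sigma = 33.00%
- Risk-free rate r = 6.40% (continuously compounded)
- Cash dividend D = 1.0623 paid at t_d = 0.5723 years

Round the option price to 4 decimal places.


Answer: Price = 5.7947

Derivation:
PV(D) = D * exp(-r * t_d) = 1.0623 * 0.96403546 = 1.02409487
S_0' = S_0 - PV(D) = 47.6700 - 1.02409487 = 46.64590513
d1 = (ln(S_0'/K) + (r + sigma^2/2)*T) / (sigma*sqrt(T)) = 0.22459913
d2 = d1 - sigma*sqrt(T) = -0.06118925
exp(-rT) = 0.95313379
N(d1) = 0.58885443; N(d2) = 0.47560424
C = S_0' * N(d1) - K * exp(-rT) * N(d2) = 46.64590513 * 0.58885443 - 47.8100 * 0.95313379 * 0.47560424 = 5.7947


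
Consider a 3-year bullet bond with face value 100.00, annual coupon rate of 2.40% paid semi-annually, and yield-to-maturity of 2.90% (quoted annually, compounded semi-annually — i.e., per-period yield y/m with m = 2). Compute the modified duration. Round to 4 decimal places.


Coupon per period c = face * coupon_rate / m = 1.200000
Periods per year m = 2; per-period yield y/m = 0.014500
Number of cashflows N = 6
Cashflows (t years, CF_t, discount factor 1/(1+y/m)^(m*t), PV):
  t = 0.5000: CF_t = 1.200000, DF = 0.985707, PV = 1.182849
  t = 1.0000: CF_t = 1.200000, DF = 0.971619, PV = 1.165943
  t = 1.5000: CF_t = 1.200000, DF = 0.957732, PV = 1.149278
  t = 2.0000: CF_t = 1.200000, DF = 0.944043, PV = 1.132852
  t = 2.5000: CF_t = 1.200000, DF = 0.930550, PV = 1.116660
  t = 3.0000: CF_t = 101.200000, DF = 0.917250, PV = 92.825694
Price P = sum_t PV_t = 98.573275
First compute Macaulay numerator sum_t t * PV_t:
  t * PV_t at t = 0.5000: 0.591424
  t * PV_t at t = 1.0000: 1.165943
  t * PV_t at t = 1.5000: 1.723917
  t * PV_t at t = 2.0000: 2.265703
  t * PV_t at t = 2.5000: 2.791650
  t * PV_t at t = 3.0000: 278.477082
Macaulay duration D = 287.015719 / 98.573275 = 2.911699
Modified duration = D / (1 + y/m) = 2.911699 / (1 + 0.014500) = 2.870083

Answer: Modified duration = 2.8701


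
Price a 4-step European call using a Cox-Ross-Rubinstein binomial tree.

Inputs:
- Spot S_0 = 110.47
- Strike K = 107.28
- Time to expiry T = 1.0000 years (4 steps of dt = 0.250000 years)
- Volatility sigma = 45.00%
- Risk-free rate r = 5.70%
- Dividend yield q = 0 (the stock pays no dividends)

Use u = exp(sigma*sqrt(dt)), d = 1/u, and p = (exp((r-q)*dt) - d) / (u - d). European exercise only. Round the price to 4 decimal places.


Answer: Price = V(0,0) = 23.1352

Derivation:
dt = T/N = 0.250000
u = exp(sigma*sqrt(dt)) = 1.252323; d = 1/u = 0.798516
p = (exp((r-q)*dt) - d) / (u - d) = 0.475612
Discount per step: exp(-r*dt) = 0.985851
Stock lattice S(k, i) with i counting down-moves:
  k=0: S(0,0) = 110.4700
  k=1: S(1,0) = 138.3441; S(1,1) = 88.2121
  k=2: S(2,0) = 173.2514; S(2,1) = 110.4700; S(2,2) = 70.4388
  k=3: S(3,0) = 216.9667; S(3,1) = 138.3441; S(3,2) = 88.2121; S(3,3) = 56.2465
  k=4: S(4,0) = 271.7124; S(4,1) = 173.2514; S(4,2) = 110.4700; S(4,3) = 70.4388; S(4,4) = 44.9138
Terminal payoffs V(N, i) = max(S_T - K, 0):
  V(4,0) = 164.432356; V(4,1) = 65.971447; V(4,2) = 3.190000; V(4,3) = 0.000000; V(4,4) = 0.000000
Backward induction: V(k, i) = exp(-r*dt) * [p * V(k+1, i) + (1-p) * V(k+1, i+1)].
  V(3,0) = exp(-r*dt) * [p*164.432356 + (1-p)*65.971447] = 111.204622
  V(3,1) = exp(-r*dt) * [p*65.971447 + (1-p)*3.190000] = 32.581990
  V(3,2) = exp(-r*dt) * [p*3.190000 + (1-p)*0.000000] = 1.495735
  V(3,3) = exp(-r*dt) * [p*0.000000 + (1-p)*0.000000] = 0.000000
  V(2,0) = exp(-r*dt) * [p*111.204622 + (1-p)*32.581990] = 68.985769
  V(2,1) = exp(-r*dt) * [p*32.581990 + (1-p)*1.495735] = 16.050374
  V(2,2) = exp(-r*dt) * [p*1.495735 + (1-p)*0.000000] = 0.701324
  V(1,0) = exp(-r*dt) * [p*68.985769 + (1-p)*16.050374] = 40.643761
  V(1,1) = exp(-r*dt) * [p*16.050374 + (1-p)*0.701324] = 7.888303
  V(0,0) = exp(-r*dt) * [p*40.643761 + (1-p)*7.888303] = 23.135154


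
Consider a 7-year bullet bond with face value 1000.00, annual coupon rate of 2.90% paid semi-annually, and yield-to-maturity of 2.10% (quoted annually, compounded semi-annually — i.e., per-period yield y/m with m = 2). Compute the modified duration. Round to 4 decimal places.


Coupon per period c = face * coupon_rate / m = 14.500000
Periods per year m = 2; per-period yield y/m = 0.010500
Number of cashflows N = 14
Cashflows (t years, CF_t, discount factor 1/(1+y/m)^(m*t), PV):
  t = 0.5000: CF_t = 14.500000, DF = 0.989609, PV = 14.349332
  t = 1.0000: CF_t = 14.500000, DF = 0.979326, PV = 14.200230
  t = 1.5000: CF_t = 14.500000, DF = 0.969150, PV = 14.052676
  t = 2.0000: CF_t = 14.500000, DF = 0.959080, PV = 13.906657
  t = 2.5000: CF_t = 14.500000, DF = 0.949114, PV = 13.762154
  t = 3.0000: CF_t = 14.500000, DF = 0.939252, PV = 13.619153
  t = 3.5000: CF_t = 14.500000, DF = 0.929492, PV = 13.477638
  t = 4.0000: CF_t = 14.500000, DF = 0.919834, PV = 13.337593
  t = 4.5000: CF_t = 14.500000, DF = 0.910276, PV = 13.199003
  t = 5.0000: CF_t = 14.500000, DF = 0.900818, PV = 13.061854
  t = 5.5000: CF_t = 14.500000, DF = 0.891457, PV = 12.926130
  t = 6.0000: CF_t = 14.500000, DF = 0.882194, PV = 12.791816
  t = 6.5000: CF_t = 14.500000, DF = 0.873027, PV = 12.658897
  t = 7.0000: CF_t = 1014.500000, DF = 0.863956, PV = 876.483211
Price P = sum_t PV_t = 1051.826343
First compute Macaulay numerator sum_t t * PV_t:
  t * PV_t at t = 0.5000: 7.174666
  t * PV_t at t = 1.0000: 14.200230
  t * PV_t at t = 1.5000: 21.079015
  t * PV_t at t = 2.0000: 27.813313
  t * PV_t at t = 2.5000: 34.405385
  t * PV_t at t = 3.0000: 40.857459
  t * PV_t at t = 3.5000: 47.171732
  t * PV_t at t = 4.0000: 53.350372
  t * PV_t at t = 4.5000: 59.395515
  t * PV_t at t = 5.0000: 65.309270
  t * PV_t at t = 5.5000: 71.093713
  t * PV_t at t = 6.0000: 76.750893
  t * PV_t at t = 6.5000: 82.282831
  t * PV_t at t = 7.0000: 6135.382475
Macaulay duration D = 6736.266868 / 1051.826343 = 6.404353
Modified duration = D / (1 + y/m) = 6.404353 / (1 + 0.010500) = 6.337806

Answer: Modified duration = 6.3378


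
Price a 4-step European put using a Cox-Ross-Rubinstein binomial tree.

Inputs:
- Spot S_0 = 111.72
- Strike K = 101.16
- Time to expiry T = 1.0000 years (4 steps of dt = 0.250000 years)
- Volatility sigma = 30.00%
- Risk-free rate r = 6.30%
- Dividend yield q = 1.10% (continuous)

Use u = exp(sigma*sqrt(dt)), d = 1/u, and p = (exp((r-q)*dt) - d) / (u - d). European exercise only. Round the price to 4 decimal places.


dt = T/N = 0.250000
u = exp(sigma*sqrt(dt)) = 1.161834; d = 1/u = 0.860708
p = (exp((r-q)*dt) - d) / (u - d) = 0.506023
Discount per step: exp(-r*dt) = 0.984373
Stock lattice S(k, i) with i counting down-moves:
  k=0: S(0,0) = 111.7200
  k=1: S(1,0) = 129.8001; S(1,1) = 96.1583
  k=2: S(2,0) = 150.8062; S(2,1) = 111.7200; S(2,2) = 82.7642
  k=3: S(3,0) = 175.2118; S(3,1) = 129.8001; S(3,2) = 96.1583; S(3,3) = 71.2358
  k=4: S(4,0) = 203.5671; S(4,1) = 150.8062; S(4,2) = 111.7200; S(4,3) = 82.7642; S(4,4) = 61.3132
Terminal payoffs V(N, i) = max(K - S_T, 0):
  V(4,0) = 0.000000; V(4,1) = 0.000000; V(4,2) = 0.000000; V(4,3) = 18.395788; V(4,4) = 39.846764
Backward induction: V(k, i) = exp(-r*dt) * [p * V(k+1, i) + (1-p) * V(k+1, i+1)].
  V(3,0) = exp(-r*dt) * [p*0.000000 + (1-p)*0.000000] = 0.000000
  V(3,1) = exp(-r*dt) * [p*0.000000 + (1-p)*0.000000] = 0.000000
  V(3,2) = exp(-r*dt) * [p*0.000000 + (1-p)*18.395788] = 8.945091
  V(3,3) = exp(-r*dt) * [p*18.395788 + (1-p)*39.846764] = 28.539024
  V(2,0) = exp(-r*dt) * [p*0.000000 + (1-p)*0.000000] = 0.000000
  V(2,1) = exp(-r*dt) * [p*0.000000 + (1-p)*8.945091] = 4.349618
  V(2,2) = exp(-r*dt) * [p*8.945091 + (1-p)*28.539024] = 18.333008
  V(1,0) = exp(-r*dt) * [p*0.000000 + (1-p)*4.349618] = 2.115035
  V(1,1) = exp(-r*dt) * [p*4.349618 + (1-p)*18.333008] = 11.081177
  V(0,0) = exp(-r*dt) * [p*2.115035 + (1-p)*11.081177] = 6.441839

Answer: Price = V(0,0) = 6.4418


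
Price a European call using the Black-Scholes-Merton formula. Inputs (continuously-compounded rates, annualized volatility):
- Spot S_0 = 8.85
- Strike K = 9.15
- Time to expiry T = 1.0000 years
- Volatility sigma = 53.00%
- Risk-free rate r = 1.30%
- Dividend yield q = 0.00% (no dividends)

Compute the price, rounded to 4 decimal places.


Answer: Price = 1.7790

Derivation:
d1 = (ln(S/K) + (r - q + 0.5*sigma^2) * T) / (sigma * sqrt(T)) = 0.22662940
d2 = d1 - sigma * sqrt(T) = -0.30337060
exp(-rT) = 0.98708414; exp(-qT) = 1.00000000
C = S_0 * exp(-qT) * N(d1) - K * exp(-rT) * N(d2)
N(d1) = 0.58964403; N(d2) = 0.38080372
C = 8.8500 * 1.00000000 * 0.58964403 - 9.1500 * 0.98708414 * 0.38080372 = 1.7790


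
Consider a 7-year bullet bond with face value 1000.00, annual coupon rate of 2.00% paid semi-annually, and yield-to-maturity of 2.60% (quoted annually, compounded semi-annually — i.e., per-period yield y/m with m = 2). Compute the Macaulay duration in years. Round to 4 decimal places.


Answer: Macaulay duration = 6.5562 years

Derivation:
Coupon per period c = face * coupon_rate / m = 10.000000
Periods per year m = 2; per-period yield y/m = 0.013000
Number of cashflows N = 14
Cashflows (t years, CF_t, discount factor 1/(1+y/m)^(m*t), PV):
  t = 0.5000: CF_t = 10.000000, DF = 0.987167, PV = 9.871668
  t = 1.0000: CF_t = 10.000000, DF = 0.974498, PV = 9.744984
  t = 1.5000: CF_t = 10.000000, DF = 0.961992, PV = 9.619925
  t = 2.0000: CF_t = 10.000000, DF = 0.949647, PV = 9.496470
  t = 2.5000: CF_t = 10.000000, DF = 0.937460, PV = 9.374601
  t = 3.0000: CF_t = 10.000000, DF = 0.925429, PV = 9.254295
  t = 3.5000: CF_t = 10.000000, DF = 0.913553, PV = 9.135533
  t = 4.0000: CF_t = 10.000000, DF = 0.901829, PV = 9.018295
  t = 4.5000: CF_t = 10.000000, DF = 0.890256, PV = 8.902562
  t = 5.0000: CF_t = 10.000000, DF = 0.878831, PV = 8.788314
  t = 5.5000: CF_t = 10.000000, DF = 0.867553, PV = 8.675532
  t = 6.0000: CF_t = 10.000000, DF = 0.856420, PV = 8.564197
  t = 6.5000: CF_t = 10.000000, DF = 0.845429, PV = 8.454291
  t = 7.0000: CF_t = 1010.000000, DF = 0.834580, PV = 842.925396
Price P = sum_t PV_t = 961.826062
Macaulay numerator sum_t t * PV_t:
  t * PV_t at t = 0.5000: 4.935834
  t * PV_t at t = 1.0000: 9.744984
  t * PV_t at t = 1.5000: 14.429887
  t * PV_t at t = 2.0000: 18.992941
  t * PV_t at t = 2.5000: 23.436501
  t * PV_t at t = 3.0000: 27.762884
  t * PV_t at t = 3.5000: 31.974365
  t * PV_t at t = 4.0000: 36.073180
  t * PV_t at t = 4.5000: 40.061528
  t * PV_t at t = 5.0000: 43.941568
  t * PV_t at t = 5.5000: 47.715424
  t * PV_t at t = 6.0000: 51.385183
  t * PV_t at t = 6.5000: 54.952894
  t * PV_t at t = 7.0000: 5900.477773
Macaulay duration D = (sum_t t * PV_t) / P = 6305.884946 / 961.826062 = 6.556159


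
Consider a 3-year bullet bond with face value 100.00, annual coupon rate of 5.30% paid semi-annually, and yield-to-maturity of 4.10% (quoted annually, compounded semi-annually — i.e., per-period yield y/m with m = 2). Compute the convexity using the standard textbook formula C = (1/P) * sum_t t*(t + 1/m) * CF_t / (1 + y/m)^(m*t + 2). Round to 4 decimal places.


Coupon per period c = face * coupon_rate / m = 2.650000
Periods per year m = 2; per-period yield y/m = 0.020500
Number of cashflows N = 6
Cashflows (t years, CF_t, discount factor 1/(1+y/m)^(m*t), PV):
  t = 0.5000: CF_t = 2.650000, DF = 0.979912, PV = 2.596766
  t = 1.0000: CF_t = 2.650000, DF = 0.960227, PV = 2.544602
  t = 1.5000: CF_t = 2.650000, DF = 0.940938, PV = 2.493485
  t = 2.0000: CF_t = 2.650000, DF = 0.922036, PV = 2.443396
  t = 2.5000: CF_t = 2.650000, DF = 0.903514, PV = 2.394312
  t = 3.0000: CF_t = 102.650000, DF = 0.885364, PV = 90.882633
Price P = sum_t PV_t = 103.355195
Convexity numerator sum_t t*(t + 1/m) * CF_t / (1+y/m)^(m*t + 2):
  t = 0.5000: term = 1.246743
  t = 1.0000: term = 3.665094
  t = 1.5000: term = 7.182937
  t = 2.0000: term = 11.731075
  t = 2.5000: term = 17.243129
  t = 3.0000: term = 916.313701
Convexity = (1/P) * sum = 957.382679 / 103.355195 = 9.263034

Answer: Convexity = 9.2630


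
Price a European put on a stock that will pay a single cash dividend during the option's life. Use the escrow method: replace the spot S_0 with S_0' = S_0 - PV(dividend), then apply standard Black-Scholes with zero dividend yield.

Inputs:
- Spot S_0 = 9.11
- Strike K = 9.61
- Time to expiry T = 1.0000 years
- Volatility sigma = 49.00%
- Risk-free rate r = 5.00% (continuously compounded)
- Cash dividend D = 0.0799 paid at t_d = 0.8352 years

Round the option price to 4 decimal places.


PV(D) = D * exp(-r * t_d) = 0.0799 * 0.95909994 = 0.07663208
S_0' = S_0 - PV(D) = 9.1100 - 0.07663208 = 9.03336792
d1 = (ln(S_0'/K) + (r + sigma^2/2)*T) / (sigma*sqrt(T)) = 0.22075723
d2 = d1 - sigma*sqrt(T) = -0.26924277
exp(-rT) = 0.95122942
N(-d1) = 0.41264073; N(-d2) = 0.60612856
P = K * exp(-rT) * N(-d2) - S_0' * N(-d1) = 9.6100 * 0.95122942 * 0.60612856 - 9.03336792 * 0.41264073 = 1.8133

Answer: Price = 1.8133


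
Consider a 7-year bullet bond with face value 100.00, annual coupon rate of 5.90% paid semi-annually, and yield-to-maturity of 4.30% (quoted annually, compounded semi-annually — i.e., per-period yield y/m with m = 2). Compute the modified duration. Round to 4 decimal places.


Answer: Modified duration = 5.7722

Derivation:
Coupon per period c = face * coupon_rate / m = 2.950000
Periods per year m = 2; per-period yield y/m = 0.021500
Number of cashflows N = 14
Cashflows (t years, CF_t, discount factor 1/(1+y/m)^(m*t), PV):
  t = 0.5000: CF_t = 2.950000, DF = 0.978953, PV = 2.887910
  t = 1.0000: CF_t = 2.950000, DF = 0.958348, PV = 2.827127
  t = 1.5000: CF_t = 2.950000, DF = 0.938177, PV = 2.767623
  t = 2.0000: CF_t = 2.950000, DF = 0.918431, PV = 2.709371
  t = 2.5000: CF_t = 2.950000, DF = 0.899100, PV = 2.652346
  t = 3.0000: CF_t = 2.950000, DF = 0.880177, PV = 2.596521
  t = 3.5000: CF_t = 2.950000, DF = 0.861651, PV = 2.541870
  t = 4.0000: CF_t = 2.950000, DF = 0.843515, PV = 2.488371
  t = 4.5000: CF_t = 2.950000, DF = 0.825762, PV = 2.435997
  t = 5.0000: CF_t = 2.950000, DF = 0.808381, PV = 2.384725
  t = 5.5000: CF_t = 2.950000, DF = 0.791367, PV = 2.334533
  t = 6.0000: CF_t = 2.950000, DF = 0.774711, PV = 2.285397
  t = 6.5000: CF_t = 2.950000, DF = 0.758405, PV = 2.237295
  t = 7.0000: CF_t = 102.950000, DF = 0.742442, PV = 76.434452
Price P = sum_t PV_t = 109.583536
First compute Macaulay numerator sum_t t * PV_t:
  t * PV_t at t = 0.5000: 1.443955
  t * PV_t at t = 1.0000: 2.827127
  t * PV_t at t = 1.5000: 4.151434
  t * PV_t at t = 2.0000: 5.418743
  t * PV_t at t = 2.5000: 6.630865
  t * PV_t at t = 3.0000: 7.789562
  t * PV_t at t = 3.5000: 8.896547
  t * PV_t at t = 4.0000: 9.953482
  t * PV_t at t = 4.5000: 10.961985
  t * PV_t at t = 5.0000: 11.923625
  t * PV_t at t = 5.5000: 12.839929
  t * PV_t at t = 6.0000: 13.712379
  t * PV_t at t = 6.5000: 14.542416
  t * PV_t at t = 7.0000: 535.041165
Macaulay duration D = 646.133213 / 109.583536 = 5.896262
Modified duration = D / (1 + y/m) = 5.896262 / (1 + 0.021500) = 5.772160
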